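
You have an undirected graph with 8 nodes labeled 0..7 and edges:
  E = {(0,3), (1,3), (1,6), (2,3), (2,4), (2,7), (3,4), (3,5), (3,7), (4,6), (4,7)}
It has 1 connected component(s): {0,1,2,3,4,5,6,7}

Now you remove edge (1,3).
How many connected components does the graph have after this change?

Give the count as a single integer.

Answer: 1

Derivation:
Initial component count: 1
Remove (1,3): not a bridge. Count unchanged: 1.
  After removal, components: {0,1,2,3,4,5,6,7}
New component count: 1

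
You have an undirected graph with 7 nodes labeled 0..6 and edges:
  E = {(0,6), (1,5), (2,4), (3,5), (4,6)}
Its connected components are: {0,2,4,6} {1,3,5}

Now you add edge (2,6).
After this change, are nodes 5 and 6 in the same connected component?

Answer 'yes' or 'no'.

Initial components: {0,2,4,6} {1,3,5}
Adding edge (2,6): both already in same component {0,2,4,6}. No change.
New components: {0,2,4,6} {1,3,5}
Are 5 and 6 in the same component? no

Answer: no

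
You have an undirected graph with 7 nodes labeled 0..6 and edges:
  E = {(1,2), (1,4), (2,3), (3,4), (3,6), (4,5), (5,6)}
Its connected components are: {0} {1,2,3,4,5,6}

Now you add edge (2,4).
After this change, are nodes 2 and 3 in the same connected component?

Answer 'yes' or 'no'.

Answer: yes

Derivation:
Initial components: {0} {1,2,3,4,5,6}
Adding edge (2,4): both already in same component {1,2,3,4,5,6}. No change.
New components: {0} {1,2,3,4,5,6}
Are 2 and 3 in the same component? yes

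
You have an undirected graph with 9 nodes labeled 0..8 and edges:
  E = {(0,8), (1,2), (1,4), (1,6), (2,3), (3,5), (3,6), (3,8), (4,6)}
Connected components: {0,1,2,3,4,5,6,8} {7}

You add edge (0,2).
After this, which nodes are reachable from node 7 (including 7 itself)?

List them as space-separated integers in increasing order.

Before: nodes reachable from 7: {7}
Adding (0,2): both endpoints already in same component. Reachability from 7 unchanged.
After: nodes reachable from 7: {7}

Answer: 7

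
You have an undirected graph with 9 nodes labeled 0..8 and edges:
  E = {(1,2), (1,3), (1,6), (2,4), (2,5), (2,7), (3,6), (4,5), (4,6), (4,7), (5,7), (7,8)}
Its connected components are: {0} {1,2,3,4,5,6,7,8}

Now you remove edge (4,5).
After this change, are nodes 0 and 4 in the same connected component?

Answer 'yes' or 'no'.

Initial components: {0} {1,2,3,4,5,6,7,8}
Removing edge (4,5): not a bridge — component count unchanged at 2.
New components: {0} {1,2,3,4,5,6,7,8}
Are 0 and 4 in the same component? no

Answer: no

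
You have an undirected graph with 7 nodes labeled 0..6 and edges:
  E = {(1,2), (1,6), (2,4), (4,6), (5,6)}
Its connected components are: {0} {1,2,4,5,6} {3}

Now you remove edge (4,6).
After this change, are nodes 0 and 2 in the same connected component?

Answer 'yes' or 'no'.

Answer: no

Derivation:
Initial components: {0} {1,2,4,5,6} {3}
Removing edge (4,6): not a bridge — component count unchanged at 3.
New components: {0} {1,2,4,5,6} {3}
Are 0 and 2 in the same component? no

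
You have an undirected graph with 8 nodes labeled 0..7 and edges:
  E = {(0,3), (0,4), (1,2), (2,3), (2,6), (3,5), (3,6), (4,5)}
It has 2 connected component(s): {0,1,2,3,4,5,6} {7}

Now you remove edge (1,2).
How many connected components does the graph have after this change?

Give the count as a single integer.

Answer: 3

Derivation:
Initial component count: 2
Remove (1,2): it was a bridge. Count increases: 2 -> 3.
  After removal, components: {0,2,3,4,5,6} {1} {7}
New component count: 3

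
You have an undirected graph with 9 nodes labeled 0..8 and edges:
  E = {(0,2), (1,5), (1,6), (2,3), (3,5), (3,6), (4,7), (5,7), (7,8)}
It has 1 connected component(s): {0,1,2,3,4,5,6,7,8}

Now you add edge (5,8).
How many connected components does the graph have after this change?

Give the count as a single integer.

Answer: 1

Derivation:
Initial component count: 1
Add (5,8): endpoints already in same component. Count unchanged: 1.
New component count: 1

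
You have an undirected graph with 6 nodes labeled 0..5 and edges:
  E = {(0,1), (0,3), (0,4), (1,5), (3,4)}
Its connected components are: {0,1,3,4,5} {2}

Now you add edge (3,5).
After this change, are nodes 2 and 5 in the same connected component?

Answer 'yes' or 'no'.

Initial components: {0,1,3,4,5} {2}
Adding edge (3,5): both already in same component {0,1,3,4,5}. No change.
New components: {0,1,3,4,5} {2}
Are 2 and 5 in the same component? no

Answer: no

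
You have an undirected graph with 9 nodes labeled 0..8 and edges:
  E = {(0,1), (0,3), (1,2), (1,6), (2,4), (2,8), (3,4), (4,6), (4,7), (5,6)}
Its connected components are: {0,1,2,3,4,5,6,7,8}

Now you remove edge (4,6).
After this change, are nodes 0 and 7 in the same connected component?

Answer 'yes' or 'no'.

Initial components: {0,1,2,3,4,5,6,7,8}
Removing edge (4,6): not a bridge — component count unchanged at 1.
New components: {0,1,2,3,4,5,6,7,8}
Are 0 and 7 in the same component? yes

Answer: yes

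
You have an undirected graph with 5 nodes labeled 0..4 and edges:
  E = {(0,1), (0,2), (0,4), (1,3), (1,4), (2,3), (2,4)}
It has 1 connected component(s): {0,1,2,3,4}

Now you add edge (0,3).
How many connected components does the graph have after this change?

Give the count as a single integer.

Initial component count: 1
Add (0,3): endpoints already in same component. Count unchanged: 1.
New component count: 1

Answer: 1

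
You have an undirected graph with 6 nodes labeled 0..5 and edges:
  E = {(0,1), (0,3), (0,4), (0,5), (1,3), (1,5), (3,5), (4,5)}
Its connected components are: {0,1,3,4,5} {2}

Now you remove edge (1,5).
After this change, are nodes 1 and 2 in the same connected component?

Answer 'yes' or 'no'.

Answer: no

Derivation:
Initial components: {0,1,3,4,5} {2}
Removing edge (1,5): not a bridge — component count unchanged at 2.
New components: {0,1,3,4,5} {2}
Are 1 and 2 in the same component? no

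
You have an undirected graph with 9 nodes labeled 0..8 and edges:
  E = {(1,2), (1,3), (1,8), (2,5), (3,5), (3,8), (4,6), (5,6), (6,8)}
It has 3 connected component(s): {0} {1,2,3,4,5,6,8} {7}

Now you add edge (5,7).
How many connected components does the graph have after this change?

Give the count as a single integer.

Answer: 2

Derivation:
Initial component count: 3
Add (5,7): merges two components. Count decreases: 3 -> 2.
New component count: 2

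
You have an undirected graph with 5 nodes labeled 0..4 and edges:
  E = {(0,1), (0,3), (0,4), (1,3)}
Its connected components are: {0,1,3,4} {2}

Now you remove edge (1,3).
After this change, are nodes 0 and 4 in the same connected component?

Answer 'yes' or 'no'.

Answer: yes

Derivation:
Initial components: {0,1,3,4} {2}
Removing edge (1,3): not a bridge — component count unchanged at 2.
New components: {0,1,3,4} {2}
Are 0 and 4 in the same component? yes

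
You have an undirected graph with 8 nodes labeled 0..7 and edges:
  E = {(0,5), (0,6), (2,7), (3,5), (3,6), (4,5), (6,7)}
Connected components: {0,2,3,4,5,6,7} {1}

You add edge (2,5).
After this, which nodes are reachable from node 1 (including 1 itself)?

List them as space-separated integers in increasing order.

Answer: 1

Derivation:
Before: nodes reachable from 1: {1}
Adding (2,5): both endpoints already in same component. Reachability from 1 unchanged.
After: nodes reachable from 1: {1}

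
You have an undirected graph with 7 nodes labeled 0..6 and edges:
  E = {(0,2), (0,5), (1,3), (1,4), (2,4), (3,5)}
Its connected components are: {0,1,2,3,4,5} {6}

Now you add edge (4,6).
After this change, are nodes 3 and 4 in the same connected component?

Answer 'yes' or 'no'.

Answer: yes

Derivation:
Initial components: {0,1,2,3,4,5} {6}
Adding edge (4,6): merges {0,1,2,3,4,5} and {6}.
New components: {0,1,2,3,4,5,6}
Are 3 and 4 in the same component? yes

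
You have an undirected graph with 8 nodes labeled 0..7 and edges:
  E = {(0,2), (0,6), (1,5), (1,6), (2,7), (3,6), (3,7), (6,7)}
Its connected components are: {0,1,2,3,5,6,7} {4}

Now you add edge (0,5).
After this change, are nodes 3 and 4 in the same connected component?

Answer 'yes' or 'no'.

Answer: no

Derivation:
Initial components: {0,1,2,3,5,6,7} {4}
Adding edge (0,5): both already in same component {0,1,2,3,5,6,7}. No change.
New components: {0,1,2,3,5,6,7} {4}
Are 3 and 4 in the same component? no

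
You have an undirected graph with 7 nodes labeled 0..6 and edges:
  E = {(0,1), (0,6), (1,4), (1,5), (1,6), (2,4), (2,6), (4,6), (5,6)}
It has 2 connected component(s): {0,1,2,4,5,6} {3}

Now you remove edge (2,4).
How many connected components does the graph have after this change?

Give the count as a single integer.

Initial component count: 2
Remove (2,4): not a bridge. Count unchanged: 2.
  After removal, components: {0,1,2,4,5,6} {3}
New component count: 2

Answer: 2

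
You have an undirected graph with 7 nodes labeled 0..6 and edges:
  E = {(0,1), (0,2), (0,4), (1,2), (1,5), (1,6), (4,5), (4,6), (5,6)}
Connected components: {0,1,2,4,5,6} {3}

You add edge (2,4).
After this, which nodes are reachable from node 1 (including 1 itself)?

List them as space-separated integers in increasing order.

Answer: 0 1 2 4 5 6

Derivation:
Before: nodes reachable from 1: {0,1,2,4,5,6}
Adding (2,4): both endpoints already in same component. Reachability from 1 unchanged.
After: nodes reachable from 1: {0,1,2,4,5,6}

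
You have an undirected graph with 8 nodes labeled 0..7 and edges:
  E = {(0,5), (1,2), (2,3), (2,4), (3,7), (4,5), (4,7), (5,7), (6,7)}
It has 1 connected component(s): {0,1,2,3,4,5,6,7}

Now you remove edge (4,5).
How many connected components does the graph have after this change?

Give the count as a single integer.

Initial component count: 1
Remove (4,5): not a bridge. Count unchanged: 1.
  After removal, components: {0,1,2,3,4,5,6,7}
New component count: 1

Answer: 1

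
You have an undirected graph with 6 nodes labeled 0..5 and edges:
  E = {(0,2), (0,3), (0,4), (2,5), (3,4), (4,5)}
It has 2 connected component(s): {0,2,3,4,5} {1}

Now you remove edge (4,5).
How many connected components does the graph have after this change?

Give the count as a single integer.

Answer: 2

Derivation:
Initial component count: 2
Remove (4,5): not a bridge. Count unchanged: 2.
  After removal, components: {0,2,3,4,5} {1}
New component count: 2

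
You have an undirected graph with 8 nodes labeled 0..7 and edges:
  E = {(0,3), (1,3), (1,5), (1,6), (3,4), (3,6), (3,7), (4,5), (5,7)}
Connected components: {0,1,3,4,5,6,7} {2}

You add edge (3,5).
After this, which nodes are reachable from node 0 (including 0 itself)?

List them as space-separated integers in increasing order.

Answer: 0 1 3 4 5 6 7

Derivation:
Before: nodes reachable from 0: {0,1,3,4,5,6,7}
Adding (3,5): both endpoints already in same component. Reachability from 0 unchanged.
After: nodes reachable from 0: {0,1,3,4,5,6,7}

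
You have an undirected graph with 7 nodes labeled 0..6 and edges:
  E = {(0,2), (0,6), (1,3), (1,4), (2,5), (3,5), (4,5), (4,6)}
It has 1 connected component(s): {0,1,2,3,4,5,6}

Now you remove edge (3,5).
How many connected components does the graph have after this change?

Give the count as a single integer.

Answer: 1

Derivation:
Initial component count: 1
Remove (3,5): not a bridge. Count unchanged: 1.
  After removal, components: {0,1,2,3,4,5,6}
New component count: 1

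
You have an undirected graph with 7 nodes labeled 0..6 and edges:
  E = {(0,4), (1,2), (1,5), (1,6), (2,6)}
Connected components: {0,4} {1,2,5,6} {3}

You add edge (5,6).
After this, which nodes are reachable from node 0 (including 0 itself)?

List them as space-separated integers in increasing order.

Answer: 0 4

Derivation:
Before: nodes reachable from 0: {0,4}
Adding (5,6): both endpoints already in same component. Reachability from 0 unchanged.
After: nodes reachable from 0: {0,4}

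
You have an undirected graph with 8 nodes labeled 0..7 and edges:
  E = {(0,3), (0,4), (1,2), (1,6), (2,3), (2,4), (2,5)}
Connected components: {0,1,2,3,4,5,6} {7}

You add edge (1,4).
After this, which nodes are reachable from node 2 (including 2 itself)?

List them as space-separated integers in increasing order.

Answer: 0 1 2 3 4 5 6

Derivation:
Before: nodes reachable from 2: {0,1,2,3,4,5,6}
Adding (1,4): both endpoints already in same component. Reachability from 2 unchanged.
After: nodes reachable from 2: {0,1,2,3,4,5,6}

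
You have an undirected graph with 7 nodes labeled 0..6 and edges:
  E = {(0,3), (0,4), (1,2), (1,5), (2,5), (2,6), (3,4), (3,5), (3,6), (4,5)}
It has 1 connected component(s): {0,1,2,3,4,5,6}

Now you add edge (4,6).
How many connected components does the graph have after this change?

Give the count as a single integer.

Initial component count: 1
Add (4,6): endpoints already in same component. Count unchanged: 1.
New component count: 1

Answer: 1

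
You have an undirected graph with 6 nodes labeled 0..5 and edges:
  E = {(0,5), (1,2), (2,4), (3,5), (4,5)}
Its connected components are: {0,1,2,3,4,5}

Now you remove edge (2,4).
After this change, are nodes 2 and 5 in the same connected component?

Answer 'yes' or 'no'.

Initial components: {0,1,2,3,4,5}
Removing edge (2,4): it was a bridge — component count 1 -> 2.
New components: {0,3,4,5} {1,2}
Are 2 and 5 in the same component? no

Answer: no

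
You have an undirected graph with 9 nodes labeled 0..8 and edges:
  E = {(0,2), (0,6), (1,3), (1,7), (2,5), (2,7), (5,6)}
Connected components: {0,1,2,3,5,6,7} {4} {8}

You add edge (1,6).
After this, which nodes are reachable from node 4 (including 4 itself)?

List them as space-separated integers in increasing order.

Answer: 4

Derivation:
Before: nodes reachable from 4: {4}
Adding (1,6): both endpoints already in same component. Reachability from 4 unchanged.
After: nodes reachable from 4: {4}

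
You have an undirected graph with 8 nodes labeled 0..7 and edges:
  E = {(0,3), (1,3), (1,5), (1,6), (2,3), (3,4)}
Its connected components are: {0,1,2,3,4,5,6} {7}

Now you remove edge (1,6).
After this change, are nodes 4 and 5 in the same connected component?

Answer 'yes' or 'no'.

Initial components: {0,1,2,3,4,5,6} {7}
Removing edge (1,6): it was a bridge — component count 2 -> 3.
New components: {0,1,2,3,4,5} {6} {7}
Are 4 and 5 in the same component? yes

Answer: yes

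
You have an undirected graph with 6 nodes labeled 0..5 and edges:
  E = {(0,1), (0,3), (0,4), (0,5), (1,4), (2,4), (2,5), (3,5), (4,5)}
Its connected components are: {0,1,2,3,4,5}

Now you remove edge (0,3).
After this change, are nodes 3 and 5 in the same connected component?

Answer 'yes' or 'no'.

Initial components: {0,1,2,3,4,5}
Removing edge (0,3): not a bridge — component count unchanged at 1.
New components: {0,1,2,3,4,5}
Are 3 and 5 in the same component? yes

Answer: yes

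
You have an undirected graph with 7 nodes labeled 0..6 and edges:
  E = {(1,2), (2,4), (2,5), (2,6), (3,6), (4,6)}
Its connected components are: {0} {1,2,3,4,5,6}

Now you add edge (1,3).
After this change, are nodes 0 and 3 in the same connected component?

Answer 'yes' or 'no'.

Answer: no

Derivation:
Initial components: {0} {1,2,3,4,5,6}
Adding edge (1,3): both already in same component {1,2,3,4,5,6}. No change.
New components: {0} {1,2,3,4,5,6}
Are 0 and 3 in the same component? no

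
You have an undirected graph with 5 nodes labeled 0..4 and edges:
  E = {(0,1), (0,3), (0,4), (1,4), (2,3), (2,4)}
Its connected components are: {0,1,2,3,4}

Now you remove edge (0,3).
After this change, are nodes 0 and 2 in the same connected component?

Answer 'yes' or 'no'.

Answer: yes

Derivation:
Initial components: {0,1,2,3,4}
Removing edge (0,3): not a bridge — component count unchanged at 1.
New components: {0,1,2,3,4}
Are 0 and 2 in the same component? yes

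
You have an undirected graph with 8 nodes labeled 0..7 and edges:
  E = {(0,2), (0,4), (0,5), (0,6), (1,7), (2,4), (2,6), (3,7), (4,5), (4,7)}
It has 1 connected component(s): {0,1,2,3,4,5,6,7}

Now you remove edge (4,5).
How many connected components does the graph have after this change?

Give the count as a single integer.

Answer: 1

Derivation:
Initial component count: 1
Remove (4,5): not a bridge. Count unchanged: 1.
  After removal, components: {0,1,2,3,4,5,6,7}
New component count: 1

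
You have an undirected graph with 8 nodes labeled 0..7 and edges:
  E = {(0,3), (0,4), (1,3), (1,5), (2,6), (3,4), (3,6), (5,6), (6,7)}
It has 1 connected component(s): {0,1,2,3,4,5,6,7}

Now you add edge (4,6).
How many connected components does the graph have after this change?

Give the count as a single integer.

Answer: 1

Derivation:
Initial component count: 1
Add (4,6): endpoints already in same component. Count unchanged: 1.
New component count: 1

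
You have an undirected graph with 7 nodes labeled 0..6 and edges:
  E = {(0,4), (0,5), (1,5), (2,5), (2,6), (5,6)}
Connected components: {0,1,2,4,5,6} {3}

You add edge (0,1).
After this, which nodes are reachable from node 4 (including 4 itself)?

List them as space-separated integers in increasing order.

Answer: 0 1 2 4 5 6

Derivation:
Before: nodes reachable from 4: {0,1,2,4,5,6}
Adding (0,1): both endpoints already in same component. Reachability from 4 unchanged.
After: nodes reachable from 4: {0,1,2,4,5,6}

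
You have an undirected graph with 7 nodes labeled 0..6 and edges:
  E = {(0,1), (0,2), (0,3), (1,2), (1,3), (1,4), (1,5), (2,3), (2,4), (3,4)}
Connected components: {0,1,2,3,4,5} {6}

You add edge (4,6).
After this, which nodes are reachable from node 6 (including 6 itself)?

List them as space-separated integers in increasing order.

Answer: 0 1 2 3 4 5 6

Derivation:
Before: nodes reachable from 6: {6}
Adding (4,6): merges 6's component with another. Reachability grows.
After: nodes reachable from 6: {0,1,2,3,4,5,6}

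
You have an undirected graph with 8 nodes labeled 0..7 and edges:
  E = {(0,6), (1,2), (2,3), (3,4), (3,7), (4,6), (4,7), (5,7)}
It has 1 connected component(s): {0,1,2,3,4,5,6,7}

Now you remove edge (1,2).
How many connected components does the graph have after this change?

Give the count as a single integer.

Answer: 2

Derivation:
Initial component count: 1
Remove (1,2): it was a bridge. Count increases: 1 -> 2.
  After removal, components: {0,2,3,4,5,6,7} {1}
New component count: 2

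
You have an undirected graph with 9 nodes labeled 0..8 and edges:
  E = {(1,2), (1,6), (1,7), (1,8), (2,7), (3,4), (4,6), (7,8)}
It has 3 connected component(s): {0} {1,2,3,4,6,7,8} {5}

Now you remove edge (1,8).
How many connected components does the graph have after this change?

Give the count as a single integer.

Initial component count: 3
Remove (1,8): not a bridge. Count unchanged: 3.
  After removal, components: {0} {1,2,3,4,6,7,8} {5}
New component count: 3

Answer: 3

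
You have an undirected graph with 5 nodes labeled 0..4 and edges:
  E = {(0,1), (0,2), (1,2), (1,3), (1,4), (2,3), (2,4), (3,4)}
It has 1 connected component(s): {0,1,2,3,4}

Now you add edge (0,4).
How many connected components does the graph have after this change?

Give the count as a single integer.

Initial component count: 1
Add (0,4): endpoints already in same component. Count unchanged: 1.
New component count: 1

Answer: 1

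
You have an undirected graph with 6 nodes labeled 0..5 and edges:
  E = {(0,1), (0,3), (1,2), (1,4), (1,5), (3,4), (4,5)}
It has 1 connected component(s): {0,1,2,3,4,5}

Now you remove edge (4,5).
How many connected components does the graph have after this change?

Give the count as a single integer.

Answer: 1

Derivation:
Initial component count: 1
Remove (4,5): not a bridge. Count unchanged: 1.
  After removal, components: {0,1,2,3,4,5}
New component count: 1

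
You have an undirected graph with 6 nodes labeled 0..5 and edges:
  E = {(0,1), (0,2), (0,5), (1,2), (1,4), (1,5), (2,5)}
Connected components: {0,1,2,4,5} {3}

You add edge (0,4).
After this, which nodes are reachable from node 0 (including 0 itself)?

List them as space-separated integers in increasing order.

Before: nodes reachable from 0: {0,1,2,4,5}
Adding (0,4): both endpoints already in same component. Reachability from 0 unchanged.
After: nodes reachable from 0: {0,1,2,4,5}

Answer: 0 1 2 4 5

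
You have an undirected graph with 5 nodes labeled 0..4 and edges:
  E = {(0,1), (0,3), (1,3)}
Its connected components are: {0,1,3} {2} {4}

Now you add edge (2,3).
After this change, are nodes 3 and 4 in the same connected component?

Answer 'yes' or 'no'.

Initial components: {0,1,3} {2} {4}
Adding edge (2,3): merges {2} and {0,1,3}.
New components: {0,1,2,3} {4}
Are 3 and 4 in the same component? no

Answer: no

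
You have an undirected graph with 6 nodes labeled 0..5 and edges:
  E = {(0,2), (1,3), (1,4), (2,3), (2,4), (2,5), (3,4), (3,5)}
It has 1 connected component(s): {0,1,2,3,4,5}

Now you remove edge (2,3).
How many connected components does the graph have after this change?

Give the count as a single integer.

Answer: 1

Derivation:
Initial component count: 1
Remove (2,3): not a bridge. Count unchanged: 1.
  After removal, components: {0,1,2,3,4,5}
New component count: 1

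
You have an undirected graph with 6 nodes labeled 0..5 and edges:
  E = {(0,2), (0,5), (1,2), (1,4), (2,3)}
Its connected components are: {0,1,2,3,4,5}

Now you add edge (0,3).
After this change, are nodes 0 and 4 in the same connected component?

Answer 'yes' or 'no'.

Initial components: {0,1,2,3,4,5}
Adding edge (0,3): both already in same component {0,1,2,3,4,5}. No change.
New components: {0,1,2,3,4,5}
Are 0 and 4 in the same component? yes

Answer: yes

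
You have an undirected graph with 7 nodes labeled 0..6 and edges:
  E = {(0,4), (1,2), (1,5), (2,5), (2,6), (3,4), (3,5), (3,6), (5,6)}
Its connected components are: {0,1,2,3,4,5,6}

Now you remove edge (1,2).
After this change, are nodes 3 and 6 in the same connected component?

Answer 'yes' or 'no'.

Answer: yes

Derivation:
Initial components: {0,1,2,3,4,5,6}
Removing edge (1,2): not a bridge — component count unchanged at 1.
New components: {0,1,2,3,4,5,6}
Are 3 and 6 in the same component? yes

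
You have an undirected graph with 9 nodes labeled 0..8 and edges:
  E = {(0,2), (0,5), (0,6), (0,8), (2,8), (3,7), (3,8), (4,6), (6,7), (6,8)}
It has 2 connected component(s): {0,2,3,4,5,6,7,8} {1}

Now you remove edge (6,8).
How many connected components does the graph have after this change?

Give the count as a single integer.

Initial component count: 2
Remove (6,8): not a bridge. Count unchanged: 2.
  After removal, components: {0,2,3,4,5,6,7,8} {1}
New component count: 2

Answer: 2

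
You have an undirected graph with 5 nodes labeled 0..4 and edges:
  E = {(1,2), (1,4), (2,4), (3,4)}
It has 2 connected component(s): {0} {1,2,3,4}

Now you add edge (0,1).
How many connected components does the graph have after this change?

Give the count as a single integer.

Initial component count: 2
Add (0,1): merges two components. Count decreases: 2 -> 1.
New component count: 1

Answer: 1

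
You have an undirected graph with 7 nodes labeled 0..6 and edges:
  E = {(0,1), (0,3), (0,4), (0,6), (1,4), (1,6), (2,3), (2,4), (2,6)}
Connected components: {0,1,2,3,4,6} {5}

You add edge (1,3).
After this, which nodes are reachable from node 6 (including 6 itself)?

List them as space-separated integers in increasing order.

Answer: 0 1 2 3 4 6

Derivation:
Before: nodes reachable from 6: {0,1,2,3,4,6}
Adding (1,3): both endpoints already in same component. Reachability from 6 unchanged.
After: nodes reachable from 6: {0,1,2,3,4,6}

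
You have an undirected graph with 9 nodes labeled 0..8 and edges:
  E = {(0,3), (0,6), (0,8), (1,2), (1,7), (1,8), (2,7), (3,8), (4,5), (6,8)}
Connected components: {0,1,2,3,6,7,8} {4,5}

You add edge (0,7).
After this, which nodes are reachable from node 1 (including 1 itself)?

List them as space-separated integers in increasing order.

Before: nodes reachable from 1: {0,1,2,3,6,7,8}
Adding (0,7): both endpoints already in same component. Reachability from 1 unchanged.
After: nodes reachable from 1: {0,1,2,3,6,7,8}

Answer: 0 1 2 3 6 7 8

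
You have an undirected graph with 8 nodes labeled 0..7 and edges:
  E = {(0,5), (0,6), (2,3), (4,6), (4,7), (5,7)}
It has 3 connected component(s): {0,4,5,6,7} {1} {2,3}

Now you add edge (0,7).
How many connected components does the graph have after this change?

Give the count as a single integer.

Answer: 3

Derivation:
Initial component count: 3
Add (0,7): endpoints already in same component. Count unchanged: 3.
New component count: 3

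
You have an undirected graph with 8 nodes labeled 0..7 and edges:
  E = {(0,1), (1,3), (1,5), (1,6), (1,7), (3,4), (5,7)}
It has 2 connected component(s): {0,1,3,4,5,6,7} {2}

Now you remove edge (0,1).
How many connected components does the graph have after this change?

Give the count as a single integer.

Initial component count: 2
Remove (0,1): it was a bridge. Count increases: 2 -> 3.
  After removal, components: {0} {1,3,4,5,6,7} {2}
New component count: 3

Answer: 3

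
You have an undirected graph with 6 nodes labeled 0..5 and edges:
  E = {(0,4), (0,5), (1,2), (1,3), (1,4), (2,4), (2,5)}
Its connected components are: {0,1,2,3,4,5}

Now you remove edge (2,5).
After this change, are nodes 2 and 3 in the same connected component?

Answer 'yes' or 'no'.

Initial components: {0,1,2,3,4,5}
Removing edge (2,5): not a bridge — component count unchanged at 1.
New components: {0,1,2,3,4,5}
Are 2 and 3 in the same component? yes

Answer: yes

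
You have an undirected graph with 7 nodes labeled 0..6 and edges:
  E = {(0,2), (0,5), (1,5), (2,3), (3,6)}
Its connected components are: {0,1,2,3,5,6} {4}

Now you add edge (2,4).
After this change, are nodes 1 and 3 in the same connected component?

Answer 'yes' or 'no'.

Answer: yes

Derivation:
Initial components: {0,1,2,3,5,6} {4}
Adding edge (2,4): merges {0,1,2,3,5,6} and {4}.
New components: {0,1,2,3,4,5,6}
Are 1 and 3 in the same component? yes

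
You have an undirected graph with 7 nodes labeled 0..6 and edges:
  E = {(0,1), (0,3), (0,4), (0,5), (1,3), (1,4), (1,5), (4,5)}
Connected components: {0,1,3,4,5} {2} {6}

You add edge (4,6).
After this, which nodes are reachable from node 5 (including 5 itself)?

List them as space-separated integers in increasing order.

Before: nodes reachable from 5: {0,1,3,4,5}
Adding (4,6): merges 5's component with another. Reachability grows.
After: nodes reachable from 5: {0,1,3,4,5,6}

Answer: 0 1 3 4 5 6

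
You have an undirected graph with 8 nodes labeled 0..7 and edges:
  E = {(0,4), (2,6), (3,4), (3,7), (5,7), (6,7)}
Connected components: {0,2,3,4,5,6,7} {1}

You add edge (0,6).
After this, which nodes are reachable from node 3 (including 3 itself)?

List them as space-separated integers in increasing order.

Before: nodes reachable from 3: {0,2,3,4,5,6,7}
Adding (0,6): both endpoints already in same component. Reachability from 3 unchanged.
After: nodes reachable from 3: {0,2,3,4,5,6,7}

Answer: 0 2 3 4 5 6 7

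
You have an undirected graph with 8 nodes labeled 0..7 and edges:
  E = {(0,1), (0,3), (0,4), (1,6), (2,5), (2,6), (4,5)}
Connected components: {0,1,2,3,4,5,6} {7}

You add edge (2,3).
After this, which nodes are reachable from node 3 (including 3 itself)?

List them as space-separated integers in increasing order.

Answer: 0 1 2 3 4 5 6

Derivation:
Before: nodes reachable from 3: {0,1,2,3,4,5,6}
Adding (2,3): both endpoints already in same component. Reachability from 3 unchanged.
After: nodes reachable from 3: {0,1,2,3,4,5,6}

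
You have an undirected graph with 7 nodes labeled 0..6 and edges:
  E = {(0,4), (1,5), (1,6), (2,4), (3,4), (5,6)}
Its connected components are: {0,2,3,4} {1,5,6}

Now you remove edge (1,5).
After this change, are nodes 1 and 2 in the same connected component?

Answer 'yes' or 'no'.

Initial components: {0,2,3,4} {1,5,6}
Removing edge (1,5): not a bridge — component count unchanged at 2.
New components: {0,2,3,4} {1,5,6}
Are 1 and 2 in the same component? no

Answer: no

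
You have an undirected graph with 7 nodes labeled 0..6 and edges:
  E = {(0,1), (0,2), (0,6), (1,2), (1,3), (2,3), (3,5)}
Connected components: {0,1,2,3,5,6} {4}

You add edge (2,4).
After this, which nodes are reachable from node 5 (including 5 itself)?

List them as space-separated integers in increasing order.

Answer: 0 1 2 3 4 5 6

Derivation:
Before: nodes reachable from 5: {0,1,2,3,5,6}
Adding (2,4): merges 5's component with another. Reachability grows.
After: nodes reachable from 5: {0,1,2,3,4,5,6}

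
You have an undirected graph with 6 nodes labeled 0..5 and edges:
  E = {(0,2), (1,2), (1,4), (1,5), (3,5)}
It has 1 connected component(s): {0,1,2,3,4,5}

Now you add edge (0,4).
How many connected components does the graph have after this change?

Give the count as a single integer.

Initial component count: 1
Add (0,4): endpoints already in same component. Count unchanged: 1.
New component count: 1

Answer: 1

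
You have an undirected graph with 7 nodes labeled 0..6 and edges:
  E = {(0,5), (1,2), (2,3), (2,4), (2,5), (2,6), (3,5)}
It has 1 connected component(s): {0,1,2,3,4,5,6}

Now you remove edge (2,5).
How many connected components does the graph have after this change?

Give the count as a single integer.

Initial component count: 1
Remove (2,5): not a bridge. Count unchanged: 1.
  After removal, components: {0,1,2,3,4,5,6}
New component count: 1

Answer: 1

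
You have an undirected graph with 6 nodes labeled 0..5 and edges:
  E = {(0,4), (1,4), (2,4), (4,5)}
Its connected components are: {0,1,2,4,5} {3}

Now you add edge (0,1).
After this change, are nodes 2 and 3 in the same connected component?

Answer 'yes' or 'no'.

Initial components: {0,1,2,4,5} {3}
Adding edge (0,1): both already in same component {0,1,2,4,5}. No change.
New components: {0,1,2,4,5} {3}
Are 2 and 3 in the same component? no

Answer: no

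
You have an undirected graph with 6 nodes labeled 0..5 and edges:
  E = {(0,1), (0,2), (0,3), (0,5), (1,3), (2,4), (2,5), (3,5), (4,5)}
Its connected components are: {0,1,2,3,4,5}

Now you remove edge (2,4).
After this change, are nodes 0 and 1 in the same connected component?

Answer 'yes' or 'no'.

Initial components: {0,1,2,3,4,5}
Removing edge (2,4): not a bridge — component count unchanged at 1.
New components: {0,1,2,3,4,5}
Are 0 and 1 in the same component? yes

Answer: yes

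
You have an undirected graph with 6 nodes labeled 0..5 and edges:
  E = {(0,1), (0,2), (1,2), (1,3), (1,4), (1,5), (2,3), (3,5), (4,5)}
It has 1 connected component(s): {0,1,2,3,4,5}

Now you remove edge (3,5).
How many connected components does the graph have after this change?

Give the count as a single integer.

Answer: 1

Derivation:
Initial component count: 1
Remove (3,5): not a bridge. Count unchanged: 1.
  After removal, components: {0,1,2,3,4,5}
New component count: 1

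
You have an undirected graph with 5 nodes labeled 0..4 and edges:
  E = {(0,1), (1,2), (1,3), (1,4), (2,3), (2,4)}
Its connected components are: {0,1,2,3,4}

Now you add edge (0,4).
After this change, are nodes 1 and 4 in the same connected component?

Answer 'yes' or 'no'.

Answer: yes

Derivation:
Initial components: {0,1,2,3,4}
Adding edge (0,4): both already in same component {0,1,2,3,4}. No change.
New components: {0,1,2,3,4}
Are 1 and 4 in the same component? yes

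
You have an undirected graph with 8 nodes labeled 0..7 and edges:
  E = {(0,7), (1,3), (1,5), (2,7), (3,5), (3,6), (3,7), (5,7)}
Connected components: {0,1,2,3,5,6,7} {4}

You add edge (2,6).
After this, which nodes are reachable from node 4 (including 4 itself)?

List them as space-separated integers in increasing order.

Before: nodes reachable from 4: {4}
Adding (2,6): both endpoints already in same component. Reachability from 4 unchanged.
After: nodes reachable from 4: {4}

Answer: 4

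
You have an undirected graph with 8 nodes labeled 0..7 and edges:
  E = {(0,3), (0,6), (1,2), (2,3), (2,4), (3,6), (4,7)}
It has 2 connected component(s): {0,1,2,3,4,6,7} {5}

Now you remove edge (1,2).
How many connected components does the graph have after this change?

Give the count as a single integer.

Initial component count: 2
Remove (1,2): it was a bridge. Count increases: 2 -> 3.
  After removal, components: {0,2,3,4,6,7} {1} {5}
New component count: 3

Answer: 3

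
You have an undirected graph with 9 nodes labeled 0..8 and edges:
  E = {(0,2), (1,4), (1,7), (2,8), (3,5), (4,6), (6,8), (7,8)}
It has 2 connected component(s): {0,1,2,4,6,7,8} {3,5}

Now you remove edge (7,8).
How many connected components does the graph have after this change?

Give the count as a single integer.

Initial component count: 2
Remove (7,8): not a bridge. Count unchanged: 2.
  After removal, components: {0,1,2,4,6,7,8} {3,5}
New component count: 2

Answer: 2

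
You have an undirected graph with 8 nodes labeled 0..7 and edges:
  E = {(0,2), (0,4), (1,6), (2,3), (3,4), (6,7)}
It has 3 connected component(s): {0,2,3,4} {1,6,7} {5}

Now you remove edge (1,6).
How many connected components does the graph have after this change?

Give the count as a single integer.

Initial component count: 3
Remove (1,6): it was a bridge. Count increases: 3 -> 4.
  After removal, components: {0,2,3,4} {1} {5} {6,7}
New component count: 4

Answer: 4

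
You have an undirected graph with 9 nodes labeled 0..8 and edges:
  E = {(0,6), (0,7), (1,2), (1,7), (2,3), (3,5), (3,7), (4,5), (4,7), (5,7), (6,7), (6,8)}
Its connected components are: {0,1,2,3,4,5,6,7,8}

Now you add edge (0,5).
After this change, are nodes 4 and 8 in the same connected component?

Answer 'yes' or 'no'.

Initial components: {0,1,2,3,4,5,6,7,8}
Adding edge (0,5): both already in same component {0,1,2,3,4,5,6,7,8}. No change.
New components: {0,1,2,3,4,5,6,7,8}
Are 4 and 8 in the same component? yes

Answer: yes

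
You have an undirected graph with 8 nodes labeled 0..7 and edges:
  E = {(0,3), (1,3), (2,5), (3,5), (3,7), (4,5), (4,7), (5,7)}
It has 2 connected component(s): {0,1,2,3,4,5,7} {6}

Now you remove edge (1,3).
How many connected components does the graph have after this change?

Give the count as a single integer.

Answer: 3

Derivation:
Initial component count: 2
Remove (1,3): it was a bridge. Count increases: 2 -> 3.
  After removal, components: {0,2,3,4,5,7} {1} {6}
New component count: 3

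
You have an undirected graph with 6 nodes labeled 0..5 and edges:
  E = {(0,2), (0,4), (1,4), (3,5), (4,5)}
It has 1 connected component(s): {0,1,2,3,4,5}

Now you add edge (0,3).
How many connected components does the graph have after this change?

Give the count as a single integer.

Initial component count: 1
Add (0,3): endpoints already in same component. Count unchanged: 1.
New component count: 1

Answer: 1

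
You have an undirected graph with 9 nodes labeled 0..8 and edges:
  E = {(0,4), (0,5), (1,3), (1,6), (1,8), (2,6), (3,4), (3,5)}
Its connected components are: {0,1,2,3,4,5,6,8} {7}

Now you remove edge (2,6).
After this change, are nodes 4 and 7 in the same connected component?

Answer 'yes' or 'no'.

Answer: no

Derivation:
Initial components: {0,1,2,3,4,5,6,8} {7}
Removing edge (2,6): it was a bridge — component count 2 -> 3.
New components: {0,1,3,4,5,6,8} {2} {7}
Are 4 and 7 in the same component? no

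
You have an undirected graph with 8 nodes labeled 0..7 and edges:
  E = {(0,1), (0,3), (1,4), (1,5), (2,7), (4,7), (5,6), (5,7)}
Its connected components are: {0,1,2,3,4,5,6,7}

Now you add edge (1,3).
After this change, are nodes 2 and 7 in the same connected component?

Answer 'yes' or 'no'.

Initial components: {0,1,2,3,4,5,6,7}
Adding edge (1,3): both already in same component {0,1,2,3,4,5,6,7}. No change.
New components: {0,1,2,3,4,5,6,7}
Are 2 and 7 in the same component? yes

Answer: yes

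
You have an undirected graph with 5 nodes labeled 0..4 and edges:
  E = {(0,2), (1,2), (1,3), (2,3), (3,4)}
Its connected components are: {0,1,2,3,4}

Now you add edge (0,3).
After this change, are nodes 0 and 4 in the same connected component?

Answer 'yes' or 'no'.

Initial components: {0,1,2,3,4}
Adding edge (0,3): both already in same component {0,1,2,3,4}. No change.
New components: {0,1,2,3,4}
Are 0 and 4 in the same component? yes

Answer: yes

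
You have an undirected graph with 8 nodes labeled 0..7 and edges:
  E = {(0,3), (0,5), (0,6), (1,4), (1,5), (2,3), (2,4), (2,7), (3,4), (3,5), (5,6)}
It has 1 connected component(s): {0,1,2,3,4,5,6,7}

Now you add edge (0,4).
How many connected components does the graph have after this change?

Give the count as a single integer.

Initial component count: 1
Add (0,4): endpoints already in same component. Count unchanged: 1.
New component count: 1

Answer: 1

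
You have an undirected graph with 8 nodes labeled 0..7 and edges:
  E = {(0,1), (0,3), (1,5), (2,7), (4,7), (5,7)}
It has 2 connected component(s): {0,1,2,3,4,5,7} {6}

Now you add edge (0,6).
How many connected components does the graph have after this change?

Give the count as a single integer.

Answer: 1

Derivation:
Initial component count: 2
Add (0,6): merges two components. Count decreases: 2 -> 1.
New component count: 1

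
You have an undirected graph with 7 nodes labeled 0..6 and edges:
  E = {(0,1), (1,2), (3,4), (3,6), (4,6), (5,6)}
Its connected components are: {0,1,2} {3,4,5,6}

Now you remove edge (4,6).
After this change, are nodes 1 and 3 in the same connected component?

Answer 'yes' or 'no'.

Initial components: {0,1,2} {3,4,5,6}
Removing edge (4,6): not a bridge — component count unchanged at 2.
New components: {0,1,2} {3,4,5,6}
Are 1 and 3 in the same component? no

Answer: no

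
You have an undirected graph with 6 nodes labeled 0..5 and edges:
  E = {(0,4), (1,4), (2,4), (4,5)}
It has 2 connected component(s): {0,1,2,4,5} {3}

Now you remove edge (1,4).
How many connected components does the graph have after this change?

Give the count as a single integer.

Answer: 3

Derivation:
Initial component count: 2
Remove (1,4): it was a bridge. Count increases: 2 -> 3.
  After removal, components: {0,2,4,5} {1} {3}
New component count: 3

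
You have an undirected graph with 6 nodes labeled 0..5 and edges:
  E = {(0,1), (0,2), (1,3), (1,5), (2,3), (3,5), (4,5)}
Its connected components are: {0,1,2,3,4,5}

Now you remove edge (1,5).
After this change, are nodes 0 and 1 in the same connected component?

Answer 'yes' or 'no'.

Answer: yes

Derivation:
Initial components: {0,1,2,3,4,5}
Removing edge (1,5): not a bridge — component count unchanged at 1.
New components: {0,1,2,3,4,5}
Are 0 and 1 in the same component? yes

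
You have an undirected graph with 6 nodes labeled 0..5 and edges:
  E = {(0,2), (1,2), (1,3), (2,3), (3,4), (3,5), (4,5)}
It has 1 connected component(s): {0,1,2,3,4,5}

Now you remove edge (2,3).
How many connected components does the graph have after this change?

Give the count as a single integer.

Answer: 1

Derivation:
Initial component count: 1
Remove (2,3): not a bridge. Count unchanged: 1.
  After removal, components: {0,1,2,3,4,5}
New component count: 1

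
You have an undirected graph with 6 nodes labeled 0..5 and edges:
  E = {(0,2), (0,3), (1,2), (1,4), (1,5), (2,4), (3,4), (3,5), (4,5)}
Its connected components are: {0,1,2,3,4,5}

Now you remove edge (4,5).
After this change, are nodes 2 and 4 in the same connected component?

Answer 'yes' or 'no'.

Initial components: {0,1,2,3,4,5}
Removing edge (4,5): not a bridge — component count unchanged at 1.
New components: {0,1,2,3,4,5}
Are 2 and 4 in the same component? yes

Answer: yes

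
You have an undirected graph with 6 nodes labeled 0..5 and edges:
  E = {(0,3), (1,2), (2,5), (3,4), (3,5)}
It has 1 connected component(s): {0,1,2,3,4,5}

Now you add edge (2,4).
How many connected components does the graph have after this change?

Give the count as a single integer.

Initial component count: 1
Add (2,4): endpoints already in same component. Count unchanged: 1.
New component count: 1

Answer: 1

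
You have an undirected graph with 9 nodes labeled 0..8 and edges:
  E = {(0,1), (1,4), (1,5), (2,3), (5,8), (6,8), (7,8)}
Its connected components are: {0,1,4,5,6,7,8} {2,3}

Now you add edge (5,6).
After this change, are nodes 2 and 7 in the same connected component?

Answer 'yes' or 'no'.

Answer: no

Derivation:
Initial components: {0,1,4,5,6,7,8} {2,3}
Adding edge (5,6): both already in same component {0,1,4,5,6,7,8}. No change.
New components: {0,1,4,5,6,7,8} {2,3}
Are 2 and 7 in the same component? no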